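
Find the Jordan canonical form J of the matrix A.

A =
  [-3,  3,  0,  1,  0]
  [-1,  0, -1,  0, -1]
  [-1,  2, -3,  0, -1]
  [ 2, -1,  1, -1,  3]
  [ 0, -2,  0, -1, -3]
J_3(-2) ⊕ J_2(-2)

The characteristic polynomial is
  det(x·I − A) = x^5 + 10*x^4 + 40*x^3 + 80*x^2 + 80*x + 32 = (x + 2)^5

Eigenvalues and multiplicities (the geometric multiplicity of λ is n − rank(A − λI), which equals the number of Jordan blocks for λ):
  λ = -2: algebraic multiplicity = 5, geometric multiplicity = 2

Determining the block sizes for each eigenvalue:
  λ = -2: with am = 5 and gm = 2, the partition is not yet determined (e.g. several partitions of 5 into 2 parts exist). Let N = A − (-2)·I. Computing rank(N^1) = 3, rank(N^2) = 1, rank(N^3) = 0; the number of blocks of size ≥ j is rank(N^{j−1}) − rank(N^j), giving [2, 2, 1]. So we have 1 block(s) of size 3, 1 block(s) of size 2 → block sizes [3, 2]

Assembling the blocks gives a Jordan form
J =
  [-2,  1,  0,  0,  0]
  [ 0, -2,  1,  0,  0]
  [ 0,  0, -2,  0,  0]
  [ 0,  0,  0, -2,  1]
  [ 0,  0,  0,  0, -2]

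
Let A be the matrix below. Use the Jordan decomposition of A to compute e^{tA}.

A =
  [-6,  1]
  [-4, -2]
e^{tA} =
  [-2*t*exp(-4*t) + exp(-4*t), t*exp(-4*t)]
  [-4*t*exp(-4*t), 2*t*exp(-4*t) + exp(-4*t)]

Strategy: write A = P · J · P⁻¹ where J is a Jordan canonical form, so e^{tA} = P · e^{tJ} · P⁻¹, and e^{tJ} can be computed block-by-block.

A has Jordan form
J =
  [-4,  1]
  [ 0, -4]
(up to reordering of blocks).

Per-block formulas:
  For a 2×2 Jordan block J_2(-4): exp(t · J_2(-4)) = e^(-4t)·(I + t·N), where N is the 2×2 nilpotent shift.

After assembling e^{tJ} and conjugating by P, we get:

e^{tA} =
  [-2*t*exp(-4*t) + exp(-4*t), t*exp(-4*t)]
  [-4*t*exp(-4*t), 2*t*exp(-4*t) + exp(-4*t)]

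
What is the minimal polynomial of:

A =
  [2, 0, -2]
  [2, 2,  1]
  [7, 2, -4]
x^3

The characteristic polynomial is χ_A(x) = x^3, so the eigenvalues are known. The minimal polynomial is
  m_A(x) = Π_λ (x − λ)^{k_λ}
where k_λ is the size of the *largest* Jordan block for λ (equivalently, the smallest k with (A − λI)^k v = 0 for every generalised eigenvector v of λ).

  λ = 0: largest Jordan block has size 3, contributing (x − 0)^3

So m_A(x) = x^3 = x^3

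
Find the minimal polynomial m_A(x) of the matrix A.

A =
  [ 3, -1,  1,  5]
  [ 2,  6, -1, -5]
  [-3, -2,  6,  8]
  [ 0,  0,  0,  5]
x^3 - 15*x^2 + 75*x - 125

The characteristic polynomial is χ_A(x) = (x - 5)^4, so the eigenvalues are known. The minimal polynomial is
  m_A(x) = Π_λ (x − λ)^{k_λ}
where k_λ is the size of the *largest* Jordan block for λ (equivalently, the smallest k with (A − λI)^k v = 0 for every generalised eigenvector v of λ).

  λ = 5: largest Jordan block has size 3, contributing (x − 5)^3

So m_A(x) = (x - 5)^3 = x^3 - 15*x^2 + 75*x - 125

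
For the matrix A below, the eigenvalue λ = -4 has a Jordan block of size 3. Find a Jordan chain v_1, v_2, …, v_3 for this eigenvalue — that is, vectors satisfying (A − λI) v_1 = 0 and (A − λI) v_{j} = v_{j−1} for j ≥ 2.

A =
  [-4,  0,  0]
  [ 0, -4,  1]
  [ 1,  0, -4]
A Jordan chain for λ = -4 of length 3:
v_1 = (0, 1, 0)ᵀ
v_2 = (0, 0, 1)ᵀ
v_3 = (1, 0, 0)ᵀ

Let N = A − (-4)·I. We want v_3 with N^3 v_3 = 0 but N^2 v_3 ≠ 0; then v_{j-1} := N · v_j for j = 3, …, 2.

Pick v_3 = (1, 0, 0)ᵀ.
Then v_2 = N · v_3 = (0, 0, 1)ᵀ.
Then v_1 = N · v_2 = (0, 1, 0)ᵀ.

Sanity check: (A − (-4)·I) v_1 = (0, 0, 0)ᵀ = 0. ✓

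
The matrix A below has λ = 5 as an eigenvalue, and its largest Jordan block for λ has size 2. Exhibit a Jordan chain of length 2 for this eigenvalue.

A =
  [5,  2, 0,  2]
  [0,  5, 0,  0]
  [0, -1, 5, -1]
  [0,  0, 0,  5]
A Jordan chain for λ = 5 of length 2:
v_1 = (2, 0, -1, 0)ᵀ
v_2 = (0, 1, 0, 0)ᵀ

Let N = A − (5)·I. We want v_2 with N^2 v_2 = 0 but N^1 v_2 ≠ 0; then v_{j-1} := N · v_j for j = 2, …, 2.

Pick v_2 = (0, 1, 0, 0)ᵀ.
Then v_1 = N · v_2 = (2, 0, -1, 0)ᵀ.

Sanity check: (A − (5)·I) v_1 = (0, 0, 0, 0)ᵀ = 0. ✓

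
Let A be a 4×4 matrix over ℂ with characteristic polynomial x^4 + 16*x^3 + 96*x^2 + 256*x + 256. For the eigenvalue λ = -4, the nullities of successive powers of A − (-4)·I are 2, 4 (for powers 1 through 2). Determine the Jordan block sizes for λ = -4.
Block sizes for λ = -4: [2, 2]

From the dimensions of kernels of powers, the number of Jordan blocks of size at least j is d_j − d_{j−1} where d_j = dim ker(N^j) (with d_0 = 0). Computing the differences gives [2, 2].
The number of blocks of size exactly k is (#blocks of size ≥ k) − (#blocks of size ≥ k + 1), so the partition is: 2 block(s) of size 2.
In nonincreasing order the block sizes are [2, 2].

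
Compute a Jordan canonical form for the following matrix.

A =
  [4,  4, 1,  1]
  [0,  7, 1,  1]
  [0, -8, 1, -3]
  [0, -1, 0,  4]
J_3(4) ⊕ J_1(4)

The characteristic polynomial is
  det(x·I − A) = x^4 - 16*x^3 + 96*x^2 - 256*x + 256 = (x - 4)^4

Eigenvalues and multiplicities (the geometric multiplicity of λ is n − rank(A − λI), which equals the number of Jordan blocks for λ):
  λ = 4: algebraic multiplicity = 4, geometric multiplicity = 2

Determining the block sizes for each eigenvalue:
  λ = 4: with am = 4 and gm = 2, the partition is not yet determined (e.g. several partitions of 4 into 2 parts exist). Let N = A − (4)·I. Computing rank(N^1) = 2, rank(N^2) = 1, rank(N^3) = 0; the number of blocks of size ≥ j is rank(N^{j−1}) − rank(N^j), giving [2, 1, 1]. So we have 1 block(s) of size 3, 1 block(s) of size 1 → block sizes [3, 1]

Assembling the blocks gives a Jordan form
J =
  [4, 1, 0, 0]
  [0, 4, 1, 0]
  [0, 0, 4, 0]
  [0, 0, 0, 4]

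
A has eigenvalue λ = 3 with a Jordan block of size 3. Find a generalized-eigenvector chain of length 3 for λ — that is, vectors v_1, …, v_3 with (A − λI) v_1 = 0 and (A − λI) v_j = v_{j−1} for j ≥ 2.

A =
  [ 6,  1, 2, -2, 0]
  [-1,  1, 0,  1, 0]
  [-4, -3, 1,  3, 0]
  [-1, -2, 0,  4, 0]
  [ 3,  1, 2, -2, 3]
A Jordan chain for λ = 3 of length 3:
v_1 = (2, -2, -4, -2, 2)ᵀ
v_2 = (3, -1, -4, -1, 3)ᵀ
v_3 = (1, 0, 0, 0, 0)ᵀ

Let N = A − (3)·I. We want v_3 with N^3 v_3 = 0 but N^2 v_3 ≠ 0; then v_{j-1} := N · v_j for j = 3, …, 2.

Pick v_3 = (1, 0, 0, 0, 0)ᵀ.
Then v_2 = N · v_3 = (3, -1, -4, -1, 3)ᵀ.
Then v_1 = N · v_2 = (2, -2, -4, -2, 2)ᵀ.

Sanity check: (A − (3)·I) v_1 = (0, 0, 0, 0, 0)ᵀ = 0. ✓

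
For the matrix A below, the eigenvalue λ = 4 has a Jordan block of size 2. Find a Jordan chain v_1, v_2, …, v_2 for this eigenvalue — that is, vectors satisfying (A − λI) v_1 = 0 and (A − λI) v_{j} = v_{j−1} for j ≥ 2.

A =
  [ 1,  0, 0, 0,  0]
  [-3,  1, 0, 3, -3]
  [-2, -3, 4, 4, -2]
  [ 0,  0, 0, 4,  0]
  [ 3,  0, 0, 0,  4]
A Jordan chain for λ = 4 of length 2:
v_1 = (0, 0, 1, 0, 0)ᵀ
v_2 = (0, 1, 0, 1, 0)ᵀ

Let N = A − (4)·I. We want v_2 with N^2 v_2 = 0 but N^1 v_2 ≠ 0; then v_{j-1} := N · v_j for j = 2, …, 2.

Pick v_2 = (0, 1, 0, 1, 0)ᵀ.
Then v_1 = N · v_2 = (0, 0, 1, 0, 0)ᵀ.

Sanity check: (A − (4)·I) v_1 = (0, 0, 0, 0, 0)ᵀ = 0. ✓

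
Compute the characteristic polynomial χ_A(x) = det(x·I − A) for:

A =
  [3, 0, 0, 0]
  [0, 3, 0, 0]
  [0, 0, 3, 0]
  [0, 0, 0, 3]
x^4 - 12*x^3 + 54*x^2 - 108*x + 81

Expanding det(x·I − A) (e.g. by cofactor expansion or by noting that A is similar to its Jordan form J, which has the same characteristic polynomial as A) gives
  χ_A(x) = x^4 - 12*x^3 + 54*x^2 - 108*x + 81
which factors as (x - 3)^4. The eigenvalues (with algebraic multiplicities) are λ = 3 with multiplicity 4.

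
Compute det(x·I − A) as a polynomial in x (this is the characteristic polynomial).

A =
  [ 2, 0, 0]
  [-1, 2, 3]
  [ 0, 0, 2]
x^3 - 6*x^2 + 12*x - 8

Expanding det(x·I − A) (e.g. by cofactor expansion or by noting that A is similar to its Jordan form J, which has the same characteristic polynomial as A) gives
  χ_A(x) = x^3 - 6*x^2 + 12*x - 8
which factors as (x - 2)^3. The eigenvalues (with algebraic multiplicities) are λ = 2 with multiplicity 3.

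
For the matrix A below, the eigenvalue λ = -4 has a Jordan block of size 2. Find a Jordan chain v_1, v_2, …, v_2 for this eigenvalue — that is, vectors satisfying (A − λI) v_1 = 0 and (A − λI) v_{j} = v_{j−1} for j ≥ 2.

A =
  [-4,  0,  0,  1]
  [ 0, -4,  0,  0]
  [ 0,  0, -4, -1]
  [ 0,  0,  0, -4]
A Jordan chain for λ = -4 of length 2:
v_1 = (1, 0, -1, 0)ᵀ
v_2 = (0, 0, 0, 1)ᵀ

Let N = A − (-4)·I. We want v_2 with N^2 v_2 = 0 but N^1 v_2 ≠ 0; then v_{j-1} := N · v_j for j = 2, …, 2.

Pick v_2 = (0, 0, 0, 1)ᵀ.
Then v_1 = N · v_2 = (1, 0, -1, 0)ᵀ.

Sanity check: (A − (-4)·I) v_1 = (0, 0, 0, 0)ᵀ = 0. ✓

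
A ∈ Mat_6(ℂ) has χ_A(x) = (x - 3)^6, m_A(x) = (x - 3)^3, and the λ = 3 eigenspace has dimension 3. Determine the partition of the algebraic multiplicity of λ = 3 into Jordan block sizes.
Block sizes for λ = 3: [3, 2, 1]

Step 1 — from the characteristic polynomial, algebraic multiplicity of λ = 3 is 6. From dim ker(A − (3)·I) = 3, there are exactly 3 Jordan blocks for λ = 3.
Step 2 — from the minimal polynomial, the factor (x − 3)^3 tells us the largest block for λ = 3 has size 3.
Step 3 — with total size 6, 3 blocks, and largest block 3, the block sizes (in nonincreasing order) are [3, 2, 1].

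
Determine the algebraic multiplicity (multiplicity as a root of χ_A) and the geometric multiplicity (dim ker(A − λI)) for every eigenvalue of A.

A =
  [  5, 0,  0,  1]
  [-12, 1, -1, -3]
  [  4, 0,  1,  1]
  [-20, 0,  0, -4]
λ = 0: alg = 1, geom = 1; λ = 1: alg = 3, geom = 2

Step 1 — factor the characteristic polynomial to read off the algebraic multiplicities:
  χ_A(x) = x*(x - 1)^3

Step 2 — compute geometric multiplicities via the rank-nullity identity g(λ) = n − rank(A − λI):
  rank(A − (0)·I) = 3, so dim ker(A − (0)·I) = n − 3 = 1
  rank(A − (1)·I) = 2, so dim ker(A − (1)·I) = n − 2 = 2

Summary:
  λ = 0: algebraic multiplicity = 1, geometric multiplicity = 1
  λ = 1: algebraic multiplicity = 3, geometric multiplicity = 2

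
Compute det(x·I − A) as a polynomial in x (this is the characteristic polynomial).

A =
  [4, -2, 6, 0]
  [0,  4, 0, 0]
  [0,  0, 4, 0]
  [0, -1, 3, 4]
x^4 - 16*x^3 + 96*x^2 - 256*x + 256

Expanding det(x·I − A) (e.g. by cofactor expansion or by noting that A is similar to its Jordan form J, which has the same characteristic polynomial as A) gives
  χ_A(x) = x^4 - 16*x^3 + 96*x^2 - 256*x + 256
which factors as (x - 4)^4. The eigenvalues (with algebraic multiplicities) are λ = 4 with multiplicity 4.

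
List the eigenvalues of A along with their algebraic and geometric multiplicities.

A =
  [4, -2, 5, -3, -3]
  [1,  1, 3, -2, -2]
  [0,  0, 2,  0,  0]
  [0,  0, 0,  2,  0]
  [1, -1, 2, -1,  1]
λ = 2: alg = 5, geom = 3

Step 1 — factor the characteristic polynomial to read off the algebraic multiplicities:
  χ_A(x) = (x - 2)^5

Step 2 — compute geometric multiplicities via the rank-nullity identity g(λ) = n − rank(A − λI):
  rank(A − (2)·I) = 2, so dim ker(A − (2)·I) = n − 2 = 3

Summary:
  λ = 2: algebraic multiplicity = 5, geometric multiplicity = 3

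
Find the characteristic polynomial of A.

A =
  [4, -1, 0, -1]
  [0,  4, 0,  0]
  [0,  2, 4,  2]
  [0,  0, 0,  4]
x^4 - 16*x^3 + 96*x^2 - 256*x + 256

Expanding det(x·I − A) (e.g. by cofactor expansion or by noting that A is similar to its Jordan form J, which has the same characteristic polynomial as A) gives
  χ_A(x) = x^4 - 16*x^3 + 96*x^2 - 256*x + 256
which factors as (x - 4)^4. The eigenvalues (with algebraic multiplicities) are λ = 4 with multiplicity 4.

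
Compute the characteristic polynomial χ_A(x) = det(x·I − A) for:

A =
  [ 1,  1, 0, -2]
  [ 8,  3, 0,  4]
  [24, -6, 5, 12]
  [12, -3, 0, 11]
x^4 - 20*x^3 + 150*x^2 - 500*x + 625

Expanding det(x·I − A) (e.g. by cofactor expansion or by noting that A is similar to its Jordan form J, which has the same characteristic polynomial as A) gives
  χ_A(x) = x^4 - 20*x^3 + 150*x^2 - 500*x + 625
which factors as (x - 5)^4. The eigenvalues (with algebraic multiplicities) are λ = 5 with multiplicity 4.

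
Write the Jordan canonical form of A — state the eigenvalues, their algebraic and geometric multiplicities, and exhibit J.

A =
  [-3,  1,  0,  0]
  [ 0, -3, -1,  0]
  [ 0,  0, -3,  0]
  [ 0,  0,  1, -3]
J_3(-3) ⊕ J_1(-3)

The characteristic polynomial is
  det(x·I − A) = x^4 + 12*x^3 + 54*x^2 + 108*x + 81 = (x + 3)^4

Eigenvalues and multiplicities (the geometric multiplicity of λ is n − rank(A − λI), which equals the number of Jordan blocks for λ):
  λ = -3: algebraic multiplicity = 4, geometric multiplicity = 2

Determining the block sizes for each eigenvalue:
  λ = -3: with am = 4 and gm = 2, the partition is not yet determined (e.g. several partitions of 4 into 2 parts exist). Let N = A − (-3)·I. Computing rank(N^1) = 2, rank(N^2) = 1, rank(N^3) = 0; the number of blocks of size ≥ j is rank(N^{j−1}) − rank(N^j), giving [2, 1, 1]. So we have 1 block(s) of size 3, 1 block(s) of size 1 → block sizes [3, 1]

Assembling the blocks gives a Jordan form
J =
  [-3,  1,  0,  0]
  [ 0, -3,  1,  0]
  [ 0,  0, -3,  0]
  [ 0,  0,  0, -3]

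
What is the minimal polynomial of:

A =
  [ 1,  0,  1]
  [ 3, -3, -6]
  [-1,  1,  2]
x^3

The characteristic polynomial is χ_A(x) = x^3, so the eigenvalues are known. The minimal polynomial is
  m_A(x) = Π_λ (x − λ)^{k_λ}
where k_λ is the size of the *largest* Jordan block for λ (equivalently, the smallest k with (A − λI)^k v = 0 for every generalised eigenvector v of λ).

  λ = 0: largest Jordan block has size 3, contributing (x − 0)^3

So m_A(x) = x^3 = x^3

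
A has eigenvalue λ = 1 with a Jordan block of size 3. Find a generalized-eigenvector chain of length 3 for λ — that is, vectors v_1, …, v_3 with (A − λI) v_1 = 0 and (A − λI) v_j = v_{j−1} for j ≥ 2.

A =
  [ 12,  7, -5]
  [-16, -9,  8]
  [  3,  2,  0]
A Jordan chain for λ = 1 of length 3:
v_1 = (-6, 8, -2)ᵀ
v_2 = (11, -16, 3)ᵀ
v_3 = (1, 0, 0)ᵀ

Let N = A − (1)·I. We want v_3 with N^3 v_3 = 0 but N^2 v_3 ≠ 0; then v_{j-1} := N · v_j for j = 3, …, 2.

Pick v_3 = (1, 0, 0)ᵀ.
Then v_2 = N · v_3 = (11, -16, 3)ᵀ.
Then v_1 = N · v_2 = (-6, 8, -2)ᵀ.

Sanity check: (A − (1)·I) v_1 = (0, 0, 0)ᵀ = 0. ✓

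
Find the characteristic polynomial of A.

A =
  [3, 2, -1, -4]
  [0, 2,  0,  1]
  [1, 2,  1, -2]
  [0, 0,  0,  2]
x^4 - 8*x^3 + 24*x^2 - 32*x + 16

Expanding det(x·I − A) (e.g. by cofactor expansion or by noting that A is similar to its Jordan form J, which has the same characteristic polynomial as A) gives
  χ_A(x) = x^4 - 8*x^3 + 24*x^2 - 32*x + 16
which factors as (x - 2)^4. The eigenvalues (with algebraic multiplicities) are λ = 2 with multiplicity 4.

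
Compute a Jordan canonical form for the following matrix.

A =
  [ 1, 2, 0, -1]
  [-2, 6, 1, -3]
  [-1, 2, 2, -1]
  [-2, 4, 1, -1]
J_3(2) ⊕ J_1(2)

The characteristic polynomial is
  det(x·I − A) = x^4 - 8*x^3 + 24*x^2 - 32*x + 16 = (x - 2)^4

Eigenvalues and multiplicities (the geometric multiplicity of λ is n − rank(A − λI), which equals the number of Jordan blocks for λ):
  λ = 2: algebraic multiplicity = 4, geometric multiplicity = 2

Determining the block sizes for each eigenvalue:
  λ = 2: with am = 4 and gm = 2, the partition is not yet determined (e.g. several partitions of 4 into 2 parts exist). Let N = A − (2)·I. Computing rank(N^1) = 2, rank(N^2) = 1, rank(N^3) = 0; the number of blocks of size ≥ j is rank(N^{j−1}) − rank(N^j), giving [2, 1, 1]. So we have 1 block(s) of size 3, 1 block(s) of size 1 → block sizes [3, 1]

Assembling the blocks gives a Jordan form
J =
  [2, 1, 0, 0]
  [0, 2, 1, 0]
  [0, 0, 2, 0]
  [0, 0, 0, 2]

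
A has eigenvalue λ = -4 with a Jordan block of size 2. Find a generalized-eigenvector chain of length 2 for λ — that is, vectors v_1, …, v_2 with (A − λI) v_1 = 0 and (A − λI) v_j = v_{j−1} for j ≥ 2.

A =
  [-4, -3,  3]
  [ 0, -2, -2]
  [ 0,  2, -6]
A Jordan chain for λ = -4 of length 2:
v_1 = (-3, 2, 2)ᵀ
v_2 = (0, 1, 0)ᵀ

Let N = A − (-4)·I. We want v_2 with N^2 v_2 = 0 but N^1 v_2 ≠ 0; then v_{j-1} := N · v_j for j = 2, …, 2.

Pick v_2 = (0, 1, 0)ᵀ.
Then v_1 = N · v_2 = (-3, 2, 2)ᵀ.

Sanity check: (A − (-4)·I) v_1 = (0, 0, 0)ᵀ = 0. ✓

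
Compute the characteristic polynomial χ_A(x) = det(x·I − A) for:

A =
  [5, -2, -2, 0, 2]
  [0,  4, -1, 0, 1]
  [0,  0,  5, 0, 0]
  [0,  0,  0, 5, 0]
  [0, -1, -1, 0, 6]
x^5 - 25*x^4 + 250*x^3 - 1250*x^2 + 3125*x - 3125

Expanding det(x·I − A) (e.g. by cofactor expansion or by noting that A is similar to its Jordan form J, which has the same characteristic polynomial as A) gives
  χ_A(x) = x^5 - 25*x^4 + 250*x^3 - 1250*x^2 + 3125*x - 3125
which factors as (x - 5)^5. The eigenvalues (with algebraic multiplicities) are λ = 5 with multiplicity 5.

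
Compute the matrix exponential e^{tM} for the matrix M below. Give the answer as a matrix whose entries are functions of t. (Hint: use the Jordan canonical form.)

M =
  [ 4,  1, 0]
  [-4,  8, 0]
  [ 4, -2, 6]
e^{tM} =
  [-2*t*exp(6*t) + exp(6*t), t*exp(6*t), 0]
  [-4*t*exp(6*t), 2*t*exp(6*t) + exp(6*t), 0]
  [4*t*exp(6*t), -2*t*exp(6*t), exp(6*t)]

Strategy: write M = P · J · P⁻¹ where J is a Jordan canonical form, so e^{tM} = P · e^{tJ} · P⁻¹, and e^{tJ} can be computed block-by-block.

M has Jordan form
J =
  [6, 1, 0]
  [0, 6, 0]
  [0, 0, 6]
(up to reordering of blocks).

Per-block formulas:
  For a 1×1 block at λ = 6: exp(t · [6]) = [e^(6t)].
  For a 2×2 Jordan block J_2(6): exp(t · J_2(6)) = e^(6t)·(I + t·N), where N is the 2×2 nilpotent shift.

After assembling e^{tJ} and conjugating by P, we get:

e^{tM} =
  [-2*t*exp(6*t) + exp(6*t), t*exp(6*t), 0]
  [-4*t*exp(6*t), 2*t*exp(6*t) + exp(6*t), 0]
  [4*t*exp(6*t), -2*t*exp(6*t), exp(6*t)]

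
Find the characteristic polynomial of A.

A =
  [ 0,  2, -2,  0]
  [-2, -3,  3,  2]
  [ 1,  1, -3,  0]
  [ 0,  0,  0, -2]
x^4 + 8*x^3 + 24*x^2 + 32*x + 16

Expanding det(x·I − A) (e.g. by cofactor expansion or by noting that A is similar to its Jordan form J, which has the same characteristic polynomial as A) gives
  χ_A(x) = x^4 + 8*x^3 + 24*x^2 + 32*x + 16
which factors as (x + 2)^4. The eigenvalues (with algebraic multiplicities) are λ = -2 with multiplicity 4.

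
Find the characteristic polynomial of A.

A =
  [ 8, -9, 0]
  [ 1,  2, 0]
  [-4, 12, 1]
x^3 - 11*x^2 + 35*x - 25

Expanding det(x·I − A) (e.g. by cofactor expansion or by noting that A is similar to its Jordan form J, which has the same characteristic polynomial as A) gives
  χ_A(x) = x^3 - 11*x^2 + 35*x - 25
which factors as (x - 5)^2*(x - 1). The eigenvalues (with algebraic multiplicities) are λ = 1 with multiplicity 1, λ = 5 with multiplicity 2.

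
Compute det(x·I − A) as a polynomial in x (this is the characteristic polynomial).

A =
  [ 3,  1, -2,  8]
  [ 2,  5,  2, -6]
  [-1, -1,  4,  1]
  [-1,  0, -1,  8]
x^4 - 20*x^3 + 150*x^2 - 500*x + 625

Expanding det(x·I − A) (e.g. by cofactor expansion or by noting that A is similar to its Jordan form J, which has the same characteristic polynomial as A) gives
  χ_A(x) = x^4 - 20*x^3 + 150*x^2 - 500*x + 625
which factors as (x - 5)^4. The eigenvalues (with algebraic multiplicities) are λ = 5 with multiplicity 4.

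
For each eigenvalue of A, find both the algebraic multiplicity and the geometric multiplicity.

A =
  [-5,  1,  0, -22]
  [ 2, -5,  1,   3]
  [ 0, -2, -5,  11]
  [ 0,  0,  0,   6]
λ = -5: alg = 3, geom = 1; λ = 6: alg = 1, geom = 1

Step 1 — factor the characteristic polynomial to read off the algebraic multiplicities:
  χ_A(x) = (x - 6)*(x + 5)^3

Step 2 — compute geometric multiplicities via the rank-nullity identity g(λ) = n − rank(A − λI):
  rank(A − (-5)·I) = 3, so dim ker(A − (-5)·I) = n − 3 = 1
  rank(A − (6)·I) = 3, so dim ker(A − (6)·I) = n − 3 = 1

Summary:
  λ = -5: algebraic multiplicity = 3, geometric multiplicity = 1
  λ = 6: algebraic multiplicity = 1, geometric multiplicity = 1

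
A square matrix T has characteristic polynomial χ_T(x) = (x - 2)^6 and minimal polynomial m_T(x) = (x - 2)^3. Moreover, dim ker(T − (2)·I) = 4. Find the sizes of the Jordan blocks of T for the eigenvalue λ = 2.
Block sizes for λ = 2: [3, 1, 1, 1]

Step 1 — from the characteristic polynomial, algebraic multiplicity of λ = 2 is 6. From dim ker(T − (2)·I) = 4, there are exactly 4 Jordan blocks for λ = 2.
Step 2 — from the minimal polynomial, the factor (x − 2)^3 tells us the largest block for λ = 2 has size 3.
Step 3 — with total size 6, 4 blocks, and largest block 3, the block sizes (in nonincreasing order) are [3, 1, 1, 1].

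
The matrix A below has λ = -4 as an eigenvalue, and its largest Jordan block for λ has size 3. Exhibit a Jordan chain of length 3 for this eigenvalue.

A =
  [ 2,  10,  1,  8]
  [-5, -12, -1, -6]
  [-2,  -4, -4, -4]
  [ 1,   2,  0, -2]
A Jordan chain for λ = -4 of length 3:
v_1 = (-8, 6, 4, -2)ᵀ
v_2 = (6, -5, -2, 1)ᵀ
v_3 = (1, 0, 0, 0)ᵀ

Let N = A − (-4)·I. We want v_3 with N^3 v_3 = 0 but N^2 v_3 ≠ 0; then v_{j-1} := N · v_j for j = 3, …, 2.

Pick v_3 = (1, 0, 0, 0)ᵀ.
Then v_2 = N · v_3 = (6, -5, -2, 1)ᵀ.
Then v_1 = N · v_2 = (-8, 6, 4, -2)ᵀ.

Sanity check: (A − (-4)·I) v_1 = (0, 0, 0, 0)ᵀ = 0. ✓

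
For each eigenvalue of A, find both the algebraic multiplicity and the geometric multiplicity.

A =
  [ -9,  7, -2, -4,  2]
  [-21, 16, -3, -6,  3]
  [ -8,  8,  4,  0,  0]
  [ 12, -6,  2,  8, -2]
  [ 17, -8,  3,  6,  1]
λ = 4: alg = 5, geom = 3

Step 1 — factor the characteristic polynomial to read off the algebraic multiplicities:
  χ_A(x) = (x - 4)^5

Step 2 — compute geometric multiplicities via the rank-nullity identity g(λ) = n − rank(A − λI):
  rank(A − (4)·I) = 2, so dim ker(A − (4)·I) = n − 2 = 3

Summary:
  λ = 4: algebraic multiplicity = 5, geometric multiplicity = 3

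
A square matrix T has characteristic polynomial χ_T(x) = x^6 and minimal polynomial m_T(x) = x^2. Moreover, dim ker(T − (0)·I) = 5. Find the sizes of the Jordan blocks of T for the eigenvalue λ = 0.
Block sizes for λ = 0: [2, 1, 1, 1, 1]

Step 1 — from the characteristic polynomial, algebraic multiplicity of λ = 0 is 6. From dim ker(T − (0)·I) = 5, there are exactly 5 Jordan blocks for λ = 0.
Step 2 — from the minimal polynomial, the factor (x − 0)^2 tells us the largest block for λ = 0 has size 2.
Step 3 — with total size 6, 5 blocks, and largest block 2, the block sizes (in nonincreasing order) are [2, 1, 1, 1, 1].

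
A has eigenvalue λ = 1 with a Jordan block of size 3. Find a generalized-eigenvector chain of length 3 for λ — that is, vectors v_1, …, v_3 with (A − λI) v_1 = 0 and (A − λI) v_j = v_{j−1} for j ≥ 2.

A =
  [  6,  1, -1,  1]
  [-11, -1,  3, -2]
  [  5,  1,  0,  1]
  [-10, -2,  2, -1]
A Jordan chain for λ = 1 of length 3:
v_1 = (-1, 2, -1, 2)ᵀ
v_2 = (5, -11, 5, -10)ᵀ
v_3 = (1, 0, 0, 0)ᵀ

Let N = A − (1)·I. We want v_3 with N^3 v_3 = 0 but N^2 v_3 ≠ 0; then v_{j-1} := N · v_j for j = 3, …, 2.

Pick v_3 = (1, 0, 0, 0)ᵀ.
Then v_2 = N · v_3 = (5, -11, 5, -10)ᵀ.
Then v_1 = N · v_2 = (-1, 2, -1, 2)ᵀ.

Sanity check: (A − (1)·I) v_1 = (0, 0, 0, 0)ᵀ = 0. ✓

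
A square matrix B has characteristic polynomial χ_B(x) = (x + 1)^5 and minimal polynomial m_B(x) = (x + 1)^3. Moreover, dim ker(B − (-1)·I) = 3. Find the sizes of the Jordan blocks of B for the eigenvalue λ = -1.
Block sizes for λ = -1: [3, 1, 1]

Step 1 — from the characteristic polynomial, algebraic multiplicity of λ = -1 is 5. From dim ker(B − (-1)·I) = 3, there are exactly 3 Jordan blocks for λ = -1.
Step 2 — from the minimal polynomial, the factor (x + 1)^3 tells us the largest block for λ = -1 has size 3.
Step 3 — with total size 5, 3 blocks, and largest block 3, the block sizes (in nonincreasing order) are [3, 1, 1].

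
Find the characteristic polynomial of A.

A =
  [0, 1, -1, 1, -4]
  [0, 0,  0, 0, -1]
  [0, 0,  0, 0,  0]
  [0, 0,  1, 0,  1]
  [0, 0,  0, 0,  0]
x^5

Expanding det(x·I − A) (e.g. by cofactor expansion or by noting that A is similar to its Jordan form J, which has the same characteristic polynomial as A) gives
  χ_A(x) = x^5
which factors as x^5. The eigenvalues (with algebraic multiplicities) are λ = 0 with multiplicity 5.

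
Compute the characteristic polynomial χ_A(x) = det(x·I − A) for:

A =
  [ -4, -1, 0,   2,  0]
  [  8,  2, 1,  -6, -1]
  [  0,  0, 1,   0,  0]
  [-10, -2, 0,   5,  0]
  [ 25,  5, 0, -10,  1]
x^5 - 5*x^4 + 10*x^3 - 10*x^2 + 5*x - 1

Expanding det(x·I − A) (e.g. by cofactor expansion or by noting that A is similar to its Jordan form J, which has the same characteristic polynomial as A) gives
  χ_A(x) = x^5 - 5*x^4 + 10*x^3 - 10*x^2 + 5*x - 1
which factors as (x - 1)^5. The eigenvalues (with algebraic multiplicities) are λ = 1 with multiplicity 5.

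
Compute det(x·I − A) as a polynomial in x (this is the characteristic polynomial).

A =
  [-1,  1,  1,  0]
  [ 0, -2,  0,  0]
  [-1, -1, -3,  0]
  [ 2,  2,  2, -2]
x^4 + 8*x^3 + 24*x^2 + 32*x + 16

Expanding det(x·I − A) (e.g. by cofactor expansion or by noting that A is similar to its Jordan form J, which has the same characteristic polynomial as A) gives
  χ_A(x) = x^4 + 8*x^3 + 24*x^2 + 32*x + 16
which factors as (x + 2)^4. The eigenvalues (with algebraic multiplicities) are λ = -2 with multiplicity 4.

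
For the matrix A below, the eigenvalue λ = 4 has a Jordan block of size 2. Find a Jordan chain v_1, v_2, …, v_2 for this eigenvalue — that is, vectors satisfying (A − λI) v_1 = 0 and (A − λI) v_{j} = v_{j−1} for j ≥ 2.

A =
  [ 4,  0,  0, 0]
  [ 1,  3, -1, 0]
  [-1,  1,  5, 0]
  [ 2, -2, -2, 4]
A Jordan chain for λ = 4 of length 2:
v_1 = (0, 1, -1, 2)ᵀ
v_2 = (1, 0, 0, 0)ᵀ

Let N = A − (4)·I. We want v_2 with N^2 v_2 = 0 but N^1 v_2 ≠ 0; then v_{j-1} := N · v_j for j = 2, …, 2.

Pick v_2 = (1, 0, 0, 0)ᵀ.
Then v_1 = N · v_2 = (0, 1, -1, 2)ᵀ.

Sanity check: (A − (4)·I) v_1 = (0, 0, 0, 0)ᵀ = 0. ✓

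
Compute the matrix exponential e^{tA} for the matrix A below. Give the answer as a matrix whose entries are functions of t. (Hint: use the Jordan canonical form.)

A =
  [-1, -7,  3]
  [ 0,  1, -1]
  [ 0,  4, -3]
e^{tA} =
  [exp(-t), -t^2*exp(-t) - 7*t*exp(-t), t^2*exp(-t)/2 + 3*t*exp(-t)]
  [0, 2*t*exp(-t) + exp(-t), -t*exp(-t)]
  [0, 4*t*exp(-t), -2*t*exp(-t) + exp(-t)]

Strategy: write A = P · J · P⁻¹ where J is a Jordan canonical form, so e^{tA} = P · e^{tJ} · P⁻¹, and e^{tJ} can be computed block-by-block.

A has Jordan form
J =
  [-1,  1,  0]
  [ 0, -1,  1]
  [ 0,  0, -1]
(up to reordering of blocks).

Per-block formulas:
  For a 3×3 Jordan block J_3(-1): exp(t · J_3(-1)) = e^(-1t)·(I + t·N + (t^2/2)·N^2), where N is the 3×3 nilpotent shift.

After assembling e^{tJ} and conjugating by P, we get:

e^{tA} =
  [exp(-t), -t^2*exp(-t) - 7*t*exp(-t), t^2*exp(-t)/2 + 3*t*exp(-t)]
  [0, 2*t*exp(-t) + exp(-t), -t*exp(-t)]
  [0, 4*t*exp(-t), -2*t*exp(-t) + exp(-t)]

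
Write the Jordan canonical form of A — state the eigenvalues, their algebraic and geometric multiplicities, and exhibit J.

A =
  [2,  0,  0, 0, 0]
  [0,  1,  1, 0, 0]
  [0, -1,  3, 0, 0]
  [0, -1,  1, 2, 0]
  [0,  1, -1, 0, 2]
J_2(2) ⊕ J_1(2) ⊕ J_1(2) ⊕ J_1(2)

The characteristic polynomial is
  det(x·I − A) = x^5 - 10*x^4 + 40*x^3 - 80*x^2 + 80*x - 32 = (x - 2)^5

Eigenvalues and multiplicities (the geometric multiplicity of λ is n − rank(A − λI), which equals the number of Jordan blocks for λ):
  λ = 2: algebraic multiplicity = 5, geometric multiplicity = 4

Determining the block sizes for each eigenvalue:
  λ = 2: 4 blocks summing to 5 forces exactly one block of size 2 and the rest size 1 → block sizes [2, 1, 1, 1]

Assembling the blocks gives a Jordan form
J =
  [2, 1, 0, 0, 0]
  [0, 2, 0, 0, 0]
  [0, 0, 2, 0, 0]
  [0, 0, 0, 2, 0]
  [0, 0, 0, 0, 2]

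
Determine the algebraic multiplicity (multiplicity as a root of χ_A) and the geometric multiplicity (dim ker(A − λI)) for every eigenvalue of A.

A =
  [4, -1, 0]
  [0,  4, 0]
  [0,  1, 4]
λ = 4: alg = 3, geom = 2

Step 1 — factor the characteristic polynomial to read off the algebraic multiplicities:
  χ_A(x) = (x - 4)^3

Step 2 — compute geometric multiplicities via the rank-nullity identity g(λ) = n − rank(A − λI):
  rank(A − (4)·I) = 1, so dim ker(A − (4)·I) = n − 1 = 2

Summary:
  λ = 4: algebraic multiplicity = 3, geometric multiplicity = 2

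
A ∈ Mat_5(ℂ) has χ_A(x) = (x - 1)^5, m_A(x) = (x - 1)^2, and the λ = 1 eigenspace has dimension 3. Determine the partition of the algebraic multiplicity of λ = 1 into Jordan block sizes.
Block sizes for λ = 1: [2, 2, 1]

Step 1 — from the characteristic polynomial, algebraic multiplicity of λ = 1 is 5. From dim ker(A − (1)·I) = 3, there are exactly 3 Jordan blocks for λ = 1.
Step 2 — from the minimal polynomial, the factor (x − 1)^2 tells us the largest block for λ = 1 has size 2.
Step 3 — with total size 5, 3 blocks, and largest block 2, the block sizes (in nonincreasing order) are [2, 2, 1].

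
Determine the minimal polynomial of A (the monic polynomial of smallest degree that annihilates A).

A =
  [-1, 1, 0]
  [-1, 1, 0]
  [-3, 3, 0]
x^2

The characteristic polynomial is χ_A(x) = x^3, so the eigenvalues are known. The minimal polynomial is
  m_A(x) = Π_λ (x − λ)^{k_λ}
where k_λ is the size of the *largest* Jordan block for λ (equivalently, the smallest k with (A − λI)^k v = 0 for every generalised eigenvector v of λ).

  λ = 0: largest Jordan block has size 2, contributing (x − 0)^2

So m_A(x) = x^2 = x^2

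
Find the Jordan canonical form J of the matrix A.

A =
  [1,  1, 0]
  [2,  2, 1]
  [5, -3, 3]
J_3(2)

The characteristic polynomial is
  det(x·I − A) = x^3 - 6*x^2 + 12*x - 8 = (x - 2)^3

Eigenvalues and multiplicities (the geometric multiplicity of λ is n − rank(A − λI), which equals the number of Jordan blocks for λ):
  λ = 2: algebraic multiplicity = 3, geometric multiplicity = 1

Determining the block sizes for each eigenvalue:
  λ = 2: one block (gm = 1), so the single block has size am = 3 → block sizes [3]

Assembling the blocks gives a Jordan form
J =
  [2, 1, 0]
  [0, 2, 1]
  [0, 0, 2]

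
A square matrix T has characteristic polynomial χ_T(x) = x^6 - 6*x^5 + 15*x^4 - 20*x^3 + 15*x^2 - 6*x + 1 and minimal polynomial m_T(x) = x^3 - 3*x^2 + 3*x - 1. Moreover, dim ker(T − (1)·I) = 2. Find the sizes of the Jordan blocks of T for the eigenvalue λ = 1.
Block sizes for λ = 1: [3, 3]

Step 1 — from the characteristic polynomial, algebraic multiplicity of λ = 1 is 6. From dim ker(T − (1)·I) = 2, there are exactly 2 Jordan blocks for λ = 1.
Step 2 — from the minimal polynomial, the factor (x − 1)^3 tells us the largest block for λ = 1 has size 3.
Step 3 — with total size 6, 2 blocks, and largest block 3, the block sizes (in nonincreasing order) are [3, 3].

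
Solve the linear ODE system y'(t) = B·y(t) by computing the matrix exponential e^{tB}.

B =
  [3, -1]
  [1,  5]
e^{tB} =
  [-t*exp(4*t) + exp(4*t), -t*exp(4*t)]
  [t*exp(4*t), t*exp(4*t) + exp(4*t)]

Strategy: write B = P · J · P⁻¹ where J is a Jordan canonical form, so e^{tB} = P · e^{tJ} · P⁻¹, and e^{tJ} can be computed block-by-block.

B has Jordan form
J =
  [4, 1]
  [0, 4]
(up to reordering of blocks).

Per-block formulas:
  For a 2×2 Jordan block J_2(4): exp(t · J_2(4)) = e^(4t)·(I + t·N), where N is the 2×2 nilpotent shift.

After assembling e^{tJ} and conjugating by P, we get:

e^{tB} =
  [-t*exp(4*t) + exp(4*t), -t*exp(4*t)]
  [t*exp(4*t), t*exp(4*t) + exp(4*t)]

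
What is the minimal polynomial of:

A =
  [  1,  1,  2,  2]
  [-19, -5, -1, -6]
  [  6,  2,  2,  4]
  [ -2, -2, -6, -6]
x^3 + 6*x^2 + 12*x + 8

The characteristic polynomial is χ_A(x) = (x + 2)^4, so the eigenvalues are known. The minimal polynomial is
  m_A(x) = Π_λ (x − λ)^{k_λ}
where k_λ is the size of the *largest* Jordan block for λ (equivalently, the smallest k with (A − λI)^k v = 0 for every generalised eigenvector v of λ).

  λ = -2: largest Jordan block has size 3, contributing (x + 2)^3

So m_A(x) = (x + 2)^3 = x^3 + 6*x^2 + 12*x + 8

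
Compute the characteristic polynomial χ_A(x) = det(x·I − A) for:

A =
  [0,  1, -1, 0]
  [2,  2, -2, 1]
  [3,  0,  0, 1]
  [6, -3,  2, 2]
x^4 - 4*x^3 + 6*x^2 - 4*x + 1

Expanding det(x·I − A) (e.g. by cofactor expansion or by noting that A is similar to its Jordan form J, which has the same characteristic polynomial as A) gives
  χ_A(x) = x^4 - 4*x^3 + 6*x^2 - 4*x + 1
which factors as (x - 1)^4. The eigenvalues (with algebraic multiplicities) are λ = 1 with multiplicity 4.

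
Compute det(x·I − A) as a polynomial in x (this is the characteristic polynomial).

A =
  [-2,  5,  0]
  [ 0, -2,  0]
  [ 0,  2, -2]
x^3 + 6*x^2 + 12*x + 8

Expanding det(x·I − A) (e.g. by cofactor expansion or by noting that A is similar to its Jordan form J, which has the same characteristic polynomial as A) gives
  χ_A(x) = x^3 + 6*x^2 + 12*x + 8
which factors as (x + 2)^3. The eigenvalues (with algebraic multiplicities) are λ = -2 with multiplicity 3.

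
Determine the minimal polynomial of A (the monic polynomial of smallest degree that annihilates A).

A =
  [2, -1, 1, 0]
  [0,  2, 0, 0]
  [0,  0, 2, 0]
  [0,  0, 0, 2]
x^2 - 4*x + 4

The characteristic polynomial is χ_A(x) = (x - 2)^4, so the eigenvalues are known. The minimal polynomial is
  m_A(x) = Π_λ (x − λ)^{k_λ}
where k_λ is the size of the *largest* Jordan block for λ (equivalently, the smallest k with (A − λI)^k v = 0 for every generalised eigenvector v of λ).

  λ = 2: largest Jordan block has size 2, contributing (x − 2)^2

So m_A(x) = (x - 2)^2 = x^2 - 4*x + 4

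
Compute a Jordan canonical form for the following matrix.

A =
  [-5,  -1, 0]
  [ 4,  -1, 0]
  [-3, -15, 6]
J_2(-3) ⊕ J_1(6)

The characteristic polynomial is
  det(x·I − A) = x^3 - 27*x - 54 = (x - 6)*(x + 3)^2

Eigenvalues and multiplicities (the geometric multiplicity of λ is n − rank(A − λI), which equals the number of Jordan blocks for λ):
  λ = -3: algebraic multiplicity = 2, geometric multiplicity = 1
  λ = 6: algebraic multiplicity = 1, geometric multiplicity = 1

Determining the block sizes for each eigenvalue:
  λ = -3: one block (gm = 1), so the single block has size am = 2 → block sizes [2]
  λ = 6: one block (gm = 1), so the single block has size am = 1 → block sizes [1]

Assembling the blocks gives a Jordan form
J =
  [-3,  1, 0]
  [ 0, -3, 0]
  [ 0,  0, 6]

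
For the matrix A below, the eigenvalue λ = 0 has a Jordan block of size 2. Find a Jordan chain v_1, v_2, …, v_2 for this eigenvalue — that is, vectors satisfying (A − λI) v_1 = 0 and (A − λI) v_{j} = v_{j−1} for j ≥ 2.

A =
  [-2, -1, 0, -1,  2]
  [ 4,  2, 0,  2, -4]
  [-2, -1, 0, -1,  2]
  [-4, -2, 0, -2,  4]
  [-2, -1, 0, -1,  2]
A Jordan chain for λ = 0 of length 2:
v_1 = (-2, 4, -2, -4, -2)ᵀ
v_2 = (1, 0, 0, 0, 0)ᵀ

Let N = A − (0)·I. We want v_2 with N^2 v_2 = 0 but N^1 v_2 ≠ 0; then v_{j-1} := N · v_j for j = 2, …, 2.

Pick v_2 = (1, 0, 0, 0, 0)ᵀ.
Then v_1 = N · v_2 = (-2, 4, -2, -4, -2)ᵀ.

Sanity check: (A − (0)·I) v_1 = (0, 0, 0, 0, 0)ᵀ = 0. ✓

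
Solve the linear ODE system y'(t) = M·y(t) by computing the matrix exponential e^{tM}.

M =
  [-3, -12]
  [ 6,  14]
e^{tM} =
  [-8*exp(6*t) + 9*exp(5*t), -12*exp(6*t) + 12*exp(5*t)]
  [6*exp(6*t) - 6*exp(5*t), 9*exp(6*t) - 8*exp(5*t)]

Strategy: write M = P · J · P⁻¹ where J is a Jordan canonical form, so e^{tM} = P · e^{tJ} · P⁻¹, and e^{tJ} can be computed block-by-block.

M has Jordan form
J =
  [5, 0]
  [0, 6]
(up to reordering of blocks).

Per-block formulas:
  For a 1×1 block at λ = 5: exp(t · [5]) = [e^(5t)].
  For a 1×1 block at λ = 6: exp(t · [6]) = [e^(6t)].

After assembling e^{tJ} and conjugating by P, we get:

e^{tM} =
  [-8*exp(6*t) + 9*exp(5*t), -12*exp(6*t) + 12*exp(5*t)]
  [6*exp(6*t) - 6*exp(5*t), 9*exp(6*t) - 8*exp(5*t)]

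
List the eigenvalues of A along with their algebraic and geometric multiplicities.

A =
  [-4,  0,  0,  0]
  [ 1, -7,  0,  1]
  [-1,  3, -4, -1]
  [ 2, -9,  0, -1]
λ = -4: alg = 4, geom = 2

Step 1 — factor the characteristic polynomial to read off the algebraic multiplicities:
  χ_A(x) = (x + 4)^4

Step 2 — compute geometric multiplicities via the rank-nullity identity g(λ) = n − rank(A − λI):
  rank(A − (-4)·I) = 2, so dim ker(A − (-4)·I) = n − 2 = 2

Summary:
  λ = -4: algebraic multiplicity = 4, geometric multiplicity = 2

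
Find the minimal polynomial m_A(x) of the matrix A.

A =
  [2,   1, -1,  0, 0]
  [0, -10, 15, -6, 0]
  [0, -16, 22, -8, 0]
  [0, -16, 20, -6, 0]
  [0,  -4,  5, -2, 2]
x^3 - 6*x^2 + 12*x - 8

The characteristic polynomial is χ_A(x) = (x - 2)^5, so the eigenvalues are known. The minimal polynomial is
  m_A(x) = Π_λ (x − λ)^{k_λ}
where k_λ is the size of the *largest* Jordan block for λ (equivalently, the smallest k with (A − λI)^k v = 0 for every generalised eigenvector v of λ).

  λ = 2: largest Jordan block has size 3, contributing (x − 2)^3

So m_A(x) = (x - 2)^3 = x^3 - 6*x^2 + 12*x - 8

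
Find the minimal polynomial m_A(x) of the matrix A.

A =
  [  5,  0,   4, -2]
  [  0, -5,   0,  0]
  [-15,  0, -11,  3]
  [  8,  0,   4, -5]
x^3 + 11*x^2 + 39*x + 45

The characteristic polynomial is χ_A(x) = (x + 3)^2*(x + 5)^2, so the eigenvalues are known. The minimal polynomial is
  m_A(x) = Π_λ (x − λ)^{k_λ}
where k_λ is the size of the *largest* Jordan block for λ (equivalently, the smallest k with (A − λI)^k v = 0 for every generalised eigenvector v of λ).

  λ = -5: largest Jordan block has size 1, contributing (x + 5)
  λ = -3: largest Jordan block has size 2, contributing (x + 3)^2

So m_A(x) = (x + 3)^2*(x + 5) = x^3 + 11*x^2 + 39*x + 45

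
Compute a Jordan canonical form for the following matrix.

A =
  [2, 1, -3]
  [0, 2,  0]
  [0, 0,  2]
J_2(2) ⊕ J_1(2)

The characteristic polynomial is
  det(x·I − A) = x^3 - 6*x^2 + 12*x - 8 = (x - 2)^3

Eigenvalues and multiplicities (the geometric multiplicity of λ is n − rank(A − λI), which equals the number of Jordan blocks for λ):
  λ = 2: algebraic multiplicity = 3, geometric multiplicity = 2

Determining the block sizes for each eigenvalue:
  λ = 2: 2 blocks summing to 3 forces exactly one block of size 2 and the rest size 1 → block sizes [2, 1]

Assembling the blocks gives a Jordan form
J =
  [2, 1, 0]
  [0, 2, 0]
  [0, 0, 2]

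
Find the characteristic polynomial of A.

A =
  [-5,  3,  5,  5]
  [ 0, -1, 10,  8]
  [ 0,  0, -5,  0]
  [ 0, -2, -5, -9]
x^4 + 20*x^3 + 150*x^2 + 500*x + 625

Expanding det(x·I − A) (e.g. by cofactor expansion or by noting that A is similar to its Jordan form J, which has the same characteristic polynomial as A) gives
  χ_A(x) = x^4 + 20*x^3 + 150*x^2 + 500*x + 625
which factors as (x + 5)^4. The eigenvalues (with algebraic multiplicities) are λ = -5 with multiplicity 4.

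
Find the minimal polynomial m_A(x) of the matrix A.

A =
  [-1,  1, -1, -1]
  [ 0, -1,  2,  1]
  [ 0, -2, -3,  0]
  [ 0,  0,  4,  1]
x^3 + 3*x^2 + 3*x + 1

The characteristic polynomial is χ_A(x) = (x + 1)^4, so the eigenvalues are known. The minimal polynomial is
  m_A(x) = Π_λ (x − λ)^{k_λ}
where k_λ is the size of the *largest* Jordan block for λ (equivalently, the smallest k with (A − λI)^k v = 0 for every generalised eigenvector v of λ).

  λ = -1: largest Jordan block has size 3, contributing (x + 1)^3

So m_A(x) = (x + 1)^3 = x^3 + 3*x^2 + 3*x + 1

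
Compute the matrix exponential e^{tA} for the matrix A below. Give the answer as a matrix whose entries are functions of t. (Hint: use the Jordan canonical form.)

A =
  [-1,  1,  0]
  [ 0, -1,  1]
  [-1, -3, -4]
e^{tA} =
  [t^2*exp(-2*t)/2 + t*exp(-2*t) + exp(-2*t), t^2*exp(-2*t) + t*exp(-2*t), t^2*exp(-2*t)/2]
  [-t^2*exp(-2*t)/2, -t^2*exp(-2*t) + t*exp(-2*t) + exp(-2*t), -t^2*exp(-2*t)/2 + t*exp(-2*t)]
  [t^2*exp(-2*t)/2 - t*exp(-2*t), t^2*exp(-2*t) - 3*t*exp(-2*t), t^2*exp(-2*t)/2 - 2*t*exp(-2*t) + exp(-2*t)]

Strategy: write A = P · J · P⁻¹ where J is a Jordan canonical form, so e^{tA} = P · e^{tJ} · P⁻¹, and e^{tJ} can be computed block-by-block.

A has Jordan form
J =
  [-2,  1,  0]
  [ 0, -2,  1]
  [ 0,  0, -2]
(up to reordering of blocks).

Per-block formulas:
  For a 3×3 Jordan block J_3(-2): exp(t · J_3(-2)) = e^(-2t)·(I + t·N + (t^2/2)·N^2), where N is the 3×3 nilpotent shift.

After assembling e^{tJ} and conjugating by P, we get:

e^{tA} =
  [t^2*exp(-2*t)/2 + t*exp(-2*t) + exp(-2*t), t^2*exp(-2*t) + t*exp(-2*t), t^2*exp(-2*t)/2]
  [-t^2*exp(-2*t)/2, -t^2*exp(-2*t) + t*exp(-2*t) + exp(-2*t), -t^2*exp(-2*t)/2 + t*exp(-2*t)]
  [t^2*exp(-2*t)/2 - t*exp(-2*t), t^2*exp(-2*t) - 3*t*exp(-2*t), t^2*exp(-2*t)/2 - 2*t*exp(-2*t) + exp(-2*t)]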